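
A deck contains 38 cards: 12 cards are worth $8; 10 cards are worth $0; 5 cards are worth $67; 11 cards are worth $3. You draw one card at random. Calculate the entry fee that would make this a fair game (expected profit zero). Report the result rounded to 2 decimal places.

E[payout] = (12/38)·8 + (10/38)·0 + (5/38)·67 + (11/38)·3 = 232/19
Fair fee = E[payout] = 232/19 ≈ $12.21

$12.21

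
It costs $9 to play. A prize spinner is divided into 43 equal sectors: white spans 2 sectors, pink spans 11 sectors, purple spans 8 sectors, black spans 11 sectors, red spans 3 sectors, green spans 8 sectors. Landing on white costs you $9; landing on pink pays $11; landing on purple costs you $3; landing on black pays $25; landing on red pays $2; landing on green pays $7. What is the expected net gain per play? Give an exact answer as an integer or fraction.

E[payout] = (2/43)·(-9) + (11/43)·11 + (8/43)·(-3) + (11/43)·25 + (3/43)·2 + (8/43)·7 = 416/43
Expected profit = 416/43 − 9 = 29/43

29/43 dollars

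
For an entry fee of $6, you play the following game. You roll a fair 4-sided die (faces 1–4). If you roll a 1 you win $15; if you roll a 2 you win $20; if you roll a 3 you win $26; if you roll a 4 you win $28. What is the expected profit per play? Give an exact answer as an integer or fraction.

65/4 dollars

E[payout] = (1/4)·15 + (1/4)·20 + (1/4)·26 + (1/4)·28 = 89/4
Expected profit = 89/4 − 6 = 65/4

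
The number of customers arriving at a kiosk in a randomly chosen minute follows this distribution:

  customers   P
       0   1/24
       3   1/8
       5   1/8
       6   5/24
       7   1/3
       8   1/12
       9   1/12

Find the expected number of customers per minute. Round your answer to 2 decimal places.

6.00

E[X] = (1/24)·0 + (1/8)·3 + (1/8)·5 + (5/24)·6 + (1/3)·7 + (1/12)·8 + (1/12)·9
     = 6 ≈ 6.00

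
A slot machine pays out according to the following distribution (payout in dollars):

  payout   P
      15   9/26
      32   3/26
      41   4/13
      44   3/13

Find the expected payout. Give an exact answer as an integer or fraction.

823/26 dollars

E[X] = (9/26)·15 + (3/26)·32 + (4/13)·41 + (3/13)·44
     = 823/26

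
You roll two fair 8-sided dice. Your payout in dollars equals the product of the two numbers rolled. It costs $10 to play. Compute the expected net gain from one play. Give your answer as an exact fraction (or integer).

Distribution of the product of the two numbers rolled: 1 w.p. 1/64, 2 w.p. 1/32, 3 w.p. 1/32, 4 w.p. 3/64, 5 w.p. 1/32, 6 w.p. 1/16, …
E[payout] = (1/64)·1 + (1/32)·2 + (1/32)·3 + (3/64)·4 + (1/32)·5 + (1/16)·6 + (1/32)·7 + (1/16)·8 + (1/64)·9 + (1/32)·10 + (1/16)·12 + (1/32)·14 + (1/32)·15 + (3/64)·16 + (1/32)·18 + (1/32)·20 + (1/32)·21 + (1/16)·24 + (1/64)·25 + (1/32)·28 + (1/32)·30 + (1/32)·32 + (1/32)·35 + (1/64)·36 + (1/32)·40 + (1/32)·42 + (1/32)·48 + (1/64)·49 + (1/32)·56 + (1/64)·64 = 81/4
Expected profit = 81/4 − 10 = 41/4

41/4 dollars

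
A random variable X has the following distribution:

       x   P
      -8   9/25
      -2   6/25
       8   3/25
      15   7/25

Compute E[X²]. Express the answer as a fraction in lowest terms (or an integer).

E[X²] = (9/25)·64 + (6/25)·4 + (3/25)·64 + (7/25)·225
     = 2367/25

2367/25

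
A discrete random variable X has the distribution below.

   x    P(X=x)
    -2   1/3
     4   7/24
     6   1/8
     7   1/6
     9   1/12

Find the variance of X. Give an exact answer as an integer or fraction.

E[X] = (1/3)·(-2) + (7/24)·4 + (1/8)·6 + (1/6)·7 + (1/12)·9 = 19/6
E[X²] = (1/3)·4 + (7/24)·16 + (1/8)·36 + (1/6)·49 + (1/12)·81 = 305/12
Var(X) = 305/12 − (19/6)² = 277/18

277/18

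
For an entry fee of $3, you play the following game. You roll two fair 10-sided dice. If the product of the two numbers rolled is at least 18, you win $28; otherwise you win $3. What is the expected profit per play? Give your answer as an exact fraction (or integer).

31/2 dollars

E[payout] = (19/50)·3 + (31/50)·28 = 37/2
Expected profit = 37/2 − 3 = 31/2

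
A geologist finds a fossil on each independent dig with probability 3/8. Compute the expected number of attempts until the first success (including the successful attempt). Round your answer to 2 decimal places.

2.67

For a geometric distribution, E[trials] = 1/p = 1/(3/8) = 8/3.
≈ 2.67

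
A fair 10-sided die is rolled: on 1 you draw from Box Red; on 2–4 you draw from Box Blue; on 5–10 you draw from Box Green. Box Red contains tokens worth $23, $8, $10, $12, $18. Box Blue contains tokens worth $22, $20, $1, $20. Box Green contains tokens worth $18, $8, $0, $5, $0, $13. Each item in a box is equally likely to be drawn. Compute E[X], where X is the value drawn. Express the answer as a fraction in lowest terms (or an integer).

E[X | Box Red] = (23 + 8 + 10 + 12 + 18)/5 = 71/5
E[X | Box Blue] = (22 + 20 + 1 + 20)/4 = 63/4
E[X | Box Green] = (18 + 8 + 0 + 5 + 0 + 13)/6 = 22/3
E[X] = (1/10)·71/5 + (3/10)·63/4 + (3/5)·22/3 = 2109/200

2109/200 dollars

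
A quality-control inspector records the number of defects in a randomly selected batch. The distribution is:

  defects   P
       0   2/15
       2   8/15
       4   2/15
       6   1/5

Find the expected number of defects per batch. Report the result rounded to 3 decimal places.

2.800

E[X] = (2/15)·0 + (8/15)·2 + (2/15)·4 + (1/5)·6
     = 14/5 ≈ 2.800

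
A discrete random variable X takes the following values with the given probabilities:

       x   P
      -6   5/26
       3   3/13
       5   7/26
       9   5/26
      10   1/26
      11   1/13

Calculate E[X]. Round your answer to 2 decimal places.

3.85

E[X] = (5/26)·(-6) + (3/13)·3 + (7/26)·5 + (5/26)·9 + (1/26)·10 + (1/13)·11
     = 50/13 ≈ 3.85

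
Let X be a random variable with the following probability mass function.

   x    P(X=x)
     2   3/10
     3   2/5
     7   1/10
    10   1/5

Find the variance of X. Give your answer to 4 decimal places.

E[X] = (3/10)·2 + (2/5)·3 + (1/10)·7 + (1/5)·10 = 9/2
E[X²] = (3/10)·4 + (2/5)·9 + (1/10)·49 + (1/5)·100 = 297/10
Var(X) = 297/10 − (9/2)² = 189/20 ≈ 9.4500

9.4500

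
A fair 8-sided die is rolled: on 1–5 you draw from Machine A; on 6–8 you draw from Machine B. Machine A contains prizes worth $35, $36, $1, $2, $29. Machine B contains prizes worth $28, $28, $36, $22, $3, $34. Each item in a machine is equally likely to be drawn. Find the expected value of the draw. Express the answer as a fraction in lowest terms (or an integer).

357/16 dollars

E[X | Machine A] = (35 + 36 + 1 + 2 + 29)/5 = 103/5
E[X | Machine B] = (28 + 28 + 36 + 22 + 3 + 34)/6 = 151/6
E[X] = (5/8)·103/5 + (3/8)·151/6 = 357/16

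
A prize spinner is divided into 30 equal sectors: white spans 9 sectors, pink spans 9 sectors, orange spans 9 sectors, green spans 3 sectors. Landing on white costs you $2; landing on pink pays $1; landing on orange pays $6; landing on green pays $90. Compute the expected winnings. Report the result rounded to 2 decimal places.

E[payout] = (9/30)·(-2) + (9/30)·1 + (9/30)·6 + (3/30)·90 = 21/2
≈ $10.50

$10.50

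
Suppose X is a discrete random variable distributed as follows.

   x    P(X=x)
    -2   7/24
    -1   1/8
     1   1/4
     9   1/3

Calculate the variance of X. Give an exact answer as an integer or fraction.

E[X] = (7/24)·(-2) + (1/8)·(-1) + (1/4)·1 + (1/3)·9 = 61/24
E[X²] = (7/24)·4 + (1/8)·1 + (1/4)·1 + (1/3)·81 = 685/24
Var(X) = 685/24 − (61/24)² = 12719/576

12719/576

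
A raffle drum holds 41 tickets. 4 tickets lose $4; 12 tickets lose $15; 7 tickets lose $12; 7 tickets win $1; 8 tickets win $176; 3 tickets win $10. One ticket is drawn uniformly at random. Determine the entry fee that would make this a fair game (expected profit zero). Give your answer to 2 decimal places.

E[payout] = (4/41)·(-4) + (12/41)·(-15) + (7/41)·(-12) + (7/41)·1 + (8/41)·176 + (3/41)·10 = 1165/41
Fair fee = E[payout] = 1165/41 ≈ $28.41

$28.41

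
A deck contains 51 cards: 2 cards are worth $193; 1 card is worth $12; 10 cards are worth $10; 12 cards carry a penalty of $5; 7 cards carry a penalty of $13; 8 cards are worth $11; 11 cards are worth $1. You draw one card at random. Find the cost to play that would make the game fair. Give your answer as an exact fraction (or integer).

E[payout] = (2/51)·193 + (1/51)·12 + (10/51)·10 + (12/51)·(-5) + (7/51)·(-13) + (8/51)·11 + (11/51)·1 = 446/51
Fair fee = E[payout] = 446/51

446/51 dollars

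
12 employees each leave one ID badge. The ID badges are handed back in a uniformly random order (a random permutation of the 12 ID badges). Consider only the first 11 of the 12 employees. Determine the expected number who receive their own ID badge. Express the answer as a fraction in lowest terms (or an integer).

11/12

Let Xᵢ = 1 if person i gets their own ID badge. For each i, P(Xᵢ=1) = 1/12.
By linearity of expectation, E[X₁+…+X_11] = 11·(1/12) = 11/12.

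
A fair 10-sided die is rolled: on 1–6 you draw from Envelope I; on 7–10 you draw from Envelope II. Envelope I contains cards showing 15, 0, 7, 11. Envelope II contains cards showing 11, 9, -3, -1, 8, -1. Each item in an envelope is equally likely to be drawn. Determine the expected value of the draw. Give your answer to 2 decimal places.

E[X | Envelope I] = (15 + 0 + 7 + 11)/4 = 33/4
E[X | Envelope II] = (11 + 9 − 3 − 1 + 8 − 1)/6 = 23/6
E[X] = (3/5)·33/4 + (2/5)·23/6 = 389/60 ≈ 6.48

6.48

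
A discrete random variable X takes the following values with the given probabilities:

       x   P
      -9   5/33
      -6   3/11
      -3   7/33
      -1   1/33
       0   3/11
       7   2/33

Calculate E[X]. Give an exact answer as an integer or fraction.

-107/33

E[X] = (5/33)·(-9) + (3/11)·(-6) + (7/33)·(-3) + (1/33)·(-1) + (3/11)·0 + (2/33)·7
     = -107/33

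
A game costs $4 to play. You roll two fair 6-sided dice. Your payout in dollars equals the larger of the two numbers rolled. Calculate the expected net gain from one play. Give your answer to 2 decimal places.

$0.47

Distribution of the larger of the two numbers rolled: 1 w.p. 1/36, 2 w.p. 1/12, 3 w.p. 5/36, 4 w.p. 7/36, 5 w.p. 1/4, 6 w.p. 11/36
E[payout] = (1/36)·1 + (1/12)·2 + (5/36)·3 + (7/36)·4 + (1/4)·5 + (11/36)·6 = 161/36
Expected profit = 161/36 − 4 = 17/36 ≈ $0.47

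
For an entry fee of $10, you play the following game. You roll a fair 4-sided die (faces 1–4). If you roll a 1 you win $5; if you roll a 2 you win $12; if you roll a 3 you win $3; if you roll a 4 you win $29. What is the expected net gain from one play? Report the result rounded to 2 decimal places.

$2.25

E[payout] = (1/4)·3 + (1/4)·5 + (1/4)·12 + (1/4)·29 = 49/4
Expected profit = 49/4 − 10 = 9/4 ≈ $2.25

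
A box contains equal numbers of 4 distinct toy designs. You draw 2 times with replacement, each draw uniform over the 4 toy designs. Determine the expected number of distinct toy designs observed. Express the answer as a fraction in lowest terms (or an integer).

7/4

Let Xⱼ=1 if type j appears at least once. P(Xⱼ=1) = 1 − ((4−1)/4)^2 = 7/16.
E[#distinct] = 4·7/16 = 7/4.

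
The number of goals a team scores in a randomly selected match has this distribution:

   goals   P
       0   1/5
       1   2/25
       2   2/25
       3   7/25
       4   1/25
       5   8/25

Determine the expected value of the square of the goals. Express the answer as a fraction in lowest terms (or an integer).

E[X²] = (1/5)·0 + (2/25)·1 + (2/25)·4 + (7/25)·9 + (1/25)·16 + (8/25)·25
     = 289/25

289/25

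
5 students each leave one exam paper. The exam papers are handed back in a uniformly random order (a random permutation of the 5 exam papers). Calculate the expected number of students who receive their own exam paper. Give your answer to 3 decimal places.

Let Xᵢ = 1 if person i gets their own exam paper. For each i, P(Xᵢ=1) = 1/5.
By linearity of expectation, E[X₁+…+X_5] = 5·(1/5) = 1.
≈ 1.000

1.000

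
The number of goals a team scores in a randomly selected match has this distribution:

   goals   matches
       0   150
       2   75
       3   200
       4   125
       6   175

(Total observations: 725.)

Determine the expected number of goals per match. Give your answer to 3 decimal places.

Total = 725, so P(goals=0) = 150/725, etc.
E[X] = (6/29)·0 + (3/29)·2 + (8/29)·3 + (5/29)·4 + (7/29)·6
     = 92/29 ≈ 3.172

3.172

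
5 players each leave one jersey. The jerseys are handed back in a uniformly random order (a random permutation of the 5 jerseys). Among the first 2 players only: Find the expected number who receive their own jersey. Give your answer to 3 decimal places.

Let Xᵢ = 1 if person i gets their own jersey. For each i, P(Xᵢ=1) = 1/5.
By linearity of expectation, E[X₁+…+X_2] = 2·(1/5) = 2/5.
≈ 0.400

0.400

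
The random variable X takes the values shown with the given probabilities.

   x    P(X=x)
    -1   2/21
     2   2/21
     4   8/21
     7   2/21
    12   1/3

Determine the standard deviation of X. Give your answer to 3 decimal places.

4.442

E[X] = 44/7, E[X²] = 1244/21
Var(X) = E[X²] − (E[X])² = 1244/21 − 1936/49 = 2900/147
SD(X) = √(2900/147) ≈ 4.442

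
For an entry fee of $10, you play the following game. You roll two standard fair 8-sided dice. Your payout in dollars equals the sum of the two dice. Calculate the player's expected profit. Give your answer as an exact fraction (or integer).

-$1

Distribution of the sum of the two dice: 2 w.p. 1/64, 3 w.p. 1/32, 4 w.p. 3/64, 5 w.p. 1/16, 6 w.p. 5/64, 7 w.p. 3/32, …
E[payout] = (1/64)·2 + (1/32)·3 + (3/64)·4 + (1/16)·5 + (5/64)·6 + (3/32)·7 + (7/64)·8 + (1/8)·9 + (7/64)·10 + (3/32)·11 + (5/64)·12 + (1/16)·13 + (3/64)·14 + (1/32)·15 + (1/64)·16 = 9
Expected profit = 9 − 10 = -1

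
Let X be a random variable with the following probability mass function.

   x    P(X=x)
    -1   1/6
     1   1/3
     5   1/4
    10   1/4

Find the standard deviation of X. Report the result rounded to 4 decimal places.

E[X] = 47/12, E[X²] = 127/4
Var(X) = E[X²] − (E[X])² = 127/4 − 2209/144 = 2363/144
SD(X) = √(2363/144) ≈ 4.0509

4.0509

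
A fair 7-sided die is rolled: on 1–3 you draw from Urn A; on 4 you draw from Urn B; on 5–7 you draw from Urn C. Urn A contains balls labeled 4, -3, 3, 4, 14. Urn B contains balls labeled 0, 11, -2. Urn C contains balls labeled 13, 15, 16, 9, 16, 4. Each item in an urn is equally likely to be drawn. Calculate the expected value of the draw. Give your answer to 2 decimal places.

7.53

E[X | Urn A] = (4 − 3 + 3 + 4 + 14)/5 = 22/5
E[X | Urn B] = (0 + 11 − 2)/3 = 3
E[X | Urn C] = (13 + 15 + 16 + 9 + 16 + 4)/6 = 73/6
E[X] = (3/7)·22/5 + (1/7)·3 + (3/7)·73/6 = 527/70 ≈ 7.53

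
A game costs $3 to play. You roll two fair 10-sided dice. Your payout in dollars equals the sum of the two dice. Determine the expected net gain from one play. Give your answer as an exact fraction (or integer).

$8

Distribution of the sum of the two dice: 2 w.p. 1/100, 3 w.p. 1/50, 4 w.p. 3/100, 5 w.p. 1/25, 6 w.p. 1/20, 7 w.p. 3/50, …
E[payout] = (1/100)·2 + (1/50)·3 + (3/100)·4 + (1/25)·5 + (1/20)·6 + (3/50)·7 + (7/100)·8 + (2/25)·9 + (9/100)·10 + (1/10)·11 + (9/100)·12 + (2/25)·13 + (7/100)·14 + (3/50)·15 + (1/20)·16 + (1/25)·17 + (3/100)·18 + (1/50)·19 + (1/100)·20 = 11
Expected profit = 11 − 3 = 8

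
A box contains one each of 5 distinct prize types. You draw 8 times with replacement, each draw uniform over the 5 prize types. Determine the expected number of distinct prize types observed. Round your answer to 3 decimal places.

4.161

Let Xⱼ=1 if type j appears at least once. P(Xⱼ=1) = 1 − ((5−1)/5)^8 = 325089/390625.
E[#distinct] = 5·325089/390625 = 325089/78125.
≈ 4.161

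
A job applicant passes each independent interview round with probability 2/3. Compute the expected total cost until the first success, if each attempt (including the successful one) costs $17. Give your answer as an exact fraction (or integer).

E[#attempts] = 1/p = 3/2; E[cost] = 17·3/2 = 51/2.

51/2 dollars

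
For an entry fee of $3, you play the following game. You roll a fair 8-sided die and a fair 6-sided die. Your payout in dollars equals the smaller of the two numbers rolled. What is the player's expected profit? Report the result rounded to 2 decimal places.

-$0.23

Distribution of the smaller of the two numbers rolled: 1 w.p. 13/48, 2 w.p. 11/48, 3 w.p. 3/16, 4 w.p. 7/48, 5 w.p. 5/48, 6 w.p. 1/16
E[payout] = (13/48)·1 + (11/48)·2 + (3/16)·3 + (7/48)·4 + (5/48)·5 + (1/16)·6 = 133/48
Expected profit = 133/48 − 3 = -11/48 ≈ -$0.23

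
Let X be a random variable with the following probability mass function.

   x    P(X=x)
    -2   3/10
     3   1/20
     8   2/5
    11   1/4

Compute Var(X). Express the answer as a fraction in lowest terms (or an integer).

E[X] = (3/10)·(-2) + (1/20)·3 + (2/5)·8 + (1/4)·11 = 11/2
E[X²] = (3/10)·4 + (1/20)·9 + (2/5)·64 + (1/4)·121 = 115/2
Var(X) = 115/2 − (11/2)² = 109/4

109/4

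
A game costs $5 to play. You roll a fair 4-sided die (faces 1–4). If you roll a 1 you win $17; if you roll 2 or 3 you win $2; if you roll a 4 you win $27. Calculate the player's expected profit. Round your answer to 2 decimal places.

$7.00

E[payout] = (1/2)·2 + (1/4)·17 + (1/4)·27 = 12
Expected profit = 12 − 5 = 7 ≈ $7.00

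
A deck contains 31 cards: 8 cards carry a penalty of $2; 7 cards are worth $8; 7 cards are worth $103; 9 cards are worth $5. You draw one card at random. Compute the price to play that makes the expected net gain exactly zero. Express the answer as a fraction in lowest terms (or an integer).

$26

E[payout] = (8/31)·(-2) + (7/31)·8 + (7/31)·103 + (9/31)·5 = 26
Fair fee = E[payout] = 26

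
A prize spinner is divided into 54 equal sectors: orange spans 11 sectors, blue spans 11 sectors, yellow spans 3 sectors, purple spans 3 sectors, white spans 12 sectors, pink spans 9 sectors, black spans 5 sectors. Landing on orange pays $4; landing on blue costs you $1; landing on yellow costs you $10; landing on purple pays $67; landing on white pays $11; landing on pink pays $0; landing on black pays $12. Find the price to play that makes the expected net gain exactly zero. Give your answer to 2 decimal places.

E[payout] = (11/54)·4 + (11/54)·(-1) + (3/54)·(-10) + (3/54)·67 + (12/54)·11 + (9/54)·0 + (5/54)·12 = 22/3
Fair fee = E[payout] = 22/3 ≈ $7.33

$7.33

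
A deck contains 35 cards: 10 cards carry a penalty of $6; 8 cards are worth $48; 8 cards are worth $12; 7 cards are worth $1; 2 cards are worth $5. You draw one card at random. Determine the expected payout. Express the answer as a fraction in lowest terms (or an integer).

E[payout] = (10/35)·(-6) + (8/35)·48 + (8/35)·12 + (7/35)·1 + (2/35)·5 = 437/35

437/35 dollars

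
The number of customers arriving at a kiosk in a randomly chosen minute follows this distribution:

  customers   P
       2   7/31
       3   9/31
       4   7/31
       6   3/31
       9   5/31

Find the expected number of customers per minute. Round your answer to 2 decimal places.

4.26

E[X] = (7/31)·2 + (9/31)·3 + (7/31)·4 + (3/31)·6 + (5/31)·9
     = 132/31 ≈ 4.26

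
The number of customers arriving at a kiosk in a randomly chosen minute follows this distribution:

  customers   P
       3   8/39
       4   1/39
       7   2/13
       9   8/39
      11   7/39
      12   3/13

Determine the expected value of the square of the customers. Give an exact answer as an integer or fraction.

E[X²] = (8/39)·9 + (1/39)·16 + (2/13)·49 + (8/39)·81 + (7/39)·121 + (3/13)·144
     = 3173/39

3173/39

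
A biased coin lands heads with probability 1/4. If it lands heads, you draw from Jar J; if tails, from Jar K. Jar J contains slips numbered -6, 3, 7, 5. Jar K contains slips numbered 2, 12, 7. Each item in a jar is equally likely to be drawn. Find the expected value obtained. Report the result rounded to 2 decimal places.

5.81

E[X | Jar J] = (-6 + 3 + 7 + 5)/4 = 9/4
E[X | Jar K] = (2 + 12 + 7)/3 = 7
E[X] = (1/4)·9/4 + (3/4)·7 = 93/16 ≈ 5.81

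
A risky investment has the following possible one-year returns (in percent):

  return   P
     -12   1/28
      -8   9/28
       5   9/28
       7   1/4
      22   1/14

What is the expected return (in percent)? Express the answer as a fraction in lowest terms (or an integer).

27/14

E[X] = (1/28)·(-12) + (9/28)·(-8) + (9/28)·5 + (1/4)·7 + (1/14)·22
     = 27/14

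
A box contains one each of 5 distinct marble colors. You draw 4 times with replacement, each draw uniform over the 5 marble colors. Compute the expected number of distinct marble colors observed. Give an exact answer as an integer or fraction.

369/125

Let Xⱼ=1 if type j appears at least once. P(Xⱼ=1) = 1 − ((5−1)/5)^4 = 369/625.
E[#distinct] = 5·369/625 = 369/125.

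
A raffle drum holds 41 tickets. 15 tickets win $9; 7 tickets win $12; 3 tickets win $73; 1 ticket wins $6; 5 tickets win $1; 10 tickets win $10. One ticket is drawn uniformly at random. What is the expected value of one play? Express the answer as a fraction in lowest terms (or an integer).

E[payout] = (15/41)·9 + (7/41)·12 + (3/41)·73 + (1/41)·6 + (5/41)·1 + (10/41)·10 = 549/41

549/41 dollars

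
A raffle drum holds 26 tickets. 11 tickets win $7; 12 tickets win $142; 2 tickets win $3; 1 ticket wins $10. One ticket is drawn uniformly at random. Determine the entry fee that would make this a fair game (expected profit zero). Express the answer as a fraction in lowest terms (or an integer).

E[payout] = (11/26)·7 + (12/26)·142 + (2/26)·3 + (1/26)·10 = 1797/26
Fair fee = E[payout] = 1797/26

1797/26 dollars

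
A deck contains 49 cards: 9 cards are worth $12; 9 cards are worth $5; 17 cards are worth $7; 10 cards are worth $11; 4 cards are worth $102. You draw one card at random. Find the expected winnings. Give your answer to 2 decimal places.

$16.12

E[payout] = (9/49)·12 + (9/49)·5 + (17/49)·7 + (10/49)·11 + (4/49)·102 = 790/49
≈ $16.12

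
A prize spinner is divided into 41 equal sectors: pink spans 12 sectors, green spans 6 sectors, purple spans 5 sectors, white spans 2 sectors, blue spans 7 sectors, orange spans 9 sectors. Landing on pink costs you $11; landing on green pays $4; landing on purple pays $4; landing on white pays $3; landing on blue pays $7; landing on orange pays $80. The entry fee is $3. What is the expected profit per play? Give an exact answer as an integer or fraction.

564/41 dollars

E[payout] = (12/41)·(-11) + (6/41)·4 + (5/41)·4 + (2/41)·3 + (7/41)·7 + (9/41)·80 = 687/41
Expected profit = 687/41 − 3 = 564/41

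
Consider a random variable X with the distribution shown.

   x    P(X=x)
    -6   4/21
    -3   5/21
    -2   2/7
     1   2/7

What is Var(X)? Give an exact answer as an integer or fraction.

E[X] = (4/21)·(-6) + (5/21)·(-3) + (2/7)·(-2) + (2/7)·1 = -15/7
E[X²] = (4/21)·36 + (5/21)·9 + (2/7)·4 + (2/7)·1 = 73/7
Var(X) = 73/7 − (-15/7)² = 286/49

286/49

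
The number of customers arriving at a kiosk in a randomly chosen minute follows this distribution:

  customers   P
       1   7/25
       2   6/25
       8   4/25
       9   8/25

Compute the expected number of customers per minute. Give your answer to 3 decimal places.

4.920

E[X] = (7/25)·1 + (6/25)·2 + (4/25)·8 + (8/25)·9
     = 123/25 ≈ 4.920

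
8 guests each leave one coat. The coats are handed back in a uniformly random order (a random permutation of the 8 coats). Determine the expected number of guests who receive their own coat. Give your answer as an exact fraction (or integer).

Let Xᵢ = 1 if person i gets their own coat. For each i, P(Xᵢ=1) = 1/8.
By linearity of expectation, E[X₁+…+X_8] = 8·(1/8) = 1.

1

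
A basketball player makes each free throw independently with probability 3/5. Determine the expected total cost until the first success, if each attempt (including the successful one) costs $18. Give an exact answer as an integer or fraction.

E[#attempts] = 1/p = 5/3; E[cost] = 18·5/3 = 30.

$30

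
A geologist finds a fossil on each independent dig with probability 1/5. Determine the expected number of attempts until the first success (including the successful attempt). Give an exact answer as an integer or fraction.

For a geometric distribution, E[trials] = 1/p = 1/(1/5) = 5.

5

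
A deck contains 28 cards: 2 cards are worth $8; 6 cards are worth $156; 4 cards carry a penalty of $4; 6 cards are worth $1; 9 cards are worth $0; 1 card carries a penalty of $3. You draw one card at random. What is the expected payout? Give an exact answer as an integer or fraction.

E[payout] = (2/28)·8 + (6/28)·156 + (4/28)·(-4) + (6/28)·1 + (9/28)·0 + (1/28)·(-3) = 939/28

939/28 dollars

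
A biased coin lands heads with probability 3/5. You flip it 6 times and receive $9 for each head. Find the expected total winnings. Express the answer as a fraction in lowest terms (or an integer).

E[#heads] = 6·3/5 = 18/5 (linearity over flips).
E[winnings] = 9·18/5 = 162/5.

162/5 dollars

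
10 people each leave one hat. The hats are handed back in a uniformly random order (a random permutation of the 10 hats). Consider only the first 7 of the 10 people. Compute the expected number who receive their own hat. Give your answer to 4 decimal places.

Let Xᵢ = 1 if person i gets their own hat. For each i, P(Xᵢ=1) = 1/10.
By linearity of expectation, E[X₁+…+X_7] = 7·(1/10) = 7/10.
≈ 0.7000

0.7000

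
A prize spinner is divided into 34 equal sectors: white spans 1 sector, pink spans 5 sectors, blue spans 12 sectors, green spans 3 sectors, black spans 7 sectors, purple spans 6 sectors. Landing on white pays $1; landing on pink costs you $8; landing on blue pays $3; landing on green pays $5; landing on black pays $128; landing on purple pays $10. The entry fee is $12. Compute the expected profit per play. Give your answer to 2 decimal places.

E[payout] = (1/34)·1 + (5/34)·(-8) + (12/34)·3 + (3/34)·5 + (7/34)·128 + (6/34)·10 = 484/17
Expected profit = 484/17 − 12 = 280/17 ≈ $16.47

$16.47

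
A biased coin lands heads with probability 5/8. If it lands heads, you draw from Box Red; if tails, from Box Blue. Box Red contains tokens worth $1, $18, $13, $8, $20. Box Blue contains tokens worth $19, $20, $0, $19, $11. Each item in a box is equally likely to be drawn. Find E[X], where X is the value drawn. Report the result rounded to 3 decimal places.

$12.675

E[X | Box Red] = (1 + 18 + 13 + 8 + 20)/5 = 12
E[X | Box Blue] = (19 + 20 + 0 + 19 + 11)/5 = 69/5
E[X] = (5/8)·12 + (3/8)·69/5 = 507/40 ≈ 12.675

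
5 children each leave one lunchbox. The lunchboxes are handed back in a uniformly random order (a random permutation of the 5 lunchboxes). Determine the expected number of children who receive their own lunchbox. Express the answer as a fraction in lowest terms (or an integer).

Let Xᵢ = 1 if person i gets their own lunchbox. For each i, P(Xᵢ=1) = 1/5.
By linearity of expectation, E[X₁+…+X_5] = 5·(1/5) = 1.

1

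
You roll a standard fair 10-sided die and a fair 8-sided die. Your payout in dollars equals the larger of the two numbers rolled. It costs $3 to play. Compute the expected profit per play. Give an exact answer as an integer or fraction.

71/20 dollars

Distribution of the larger of the two numbers rolled: 1 w.p. 1/80, 2 w.p. 3/80, 3 w.p. 1/16, 4 w.p. 7/80, 5 w.p. 9/80, 6 w.p. 11/80, …
E[payout] = (1/80)·1 + (3/80)·2 + (1/16)·3 + (7/80)·4 + (9/80)·5 + (11/80)·6 + (13/80)·7 + (3/16)·8 + (1/10)·9 + (1/10)·10 = 131/20
Expected profit = 131/20 − 3 = 71/20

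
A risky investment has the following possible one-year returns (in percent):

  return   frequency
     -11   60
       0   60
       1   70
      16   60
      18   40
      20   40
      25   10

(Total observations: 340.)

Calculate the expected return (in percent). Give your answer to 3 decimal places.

6.294

Total = 340, so P(return=-11) = 60/340, etc.
E[X] = (3/17)·(-11) + (3/17)·0 + (7/34)·1 + (3/17)·16 + (2/17)·18 + (2/17)·20 + (1/34)·25
     = 107/17 ≈ 6.294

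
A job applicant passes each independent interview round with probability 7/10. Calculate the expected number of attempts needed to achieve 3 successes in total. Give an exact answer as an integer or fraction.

30/7

By linearity (sum of 3 independent geometric waits), E[trials] = 3/p = 3/(7/10) = 30/7.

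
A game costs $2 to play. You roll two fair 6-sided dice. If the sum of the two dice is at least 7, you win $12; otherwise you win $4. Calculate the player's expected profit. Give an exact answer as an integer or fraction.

20/3 dollars

E[payout] = (5/12)·4 + (7/12)·12 = 26/3
Expected profit = 26/3 − 2 = 20/3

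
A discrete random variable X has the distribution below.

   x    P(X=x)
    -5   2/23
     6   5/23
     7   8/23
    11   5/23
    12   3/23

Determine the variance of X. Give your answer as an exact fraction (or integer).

10268/529

E[X] = (2/23)·(-5) + (5/23)·6 + (8/23)·7 + (5/23)·11 + (3/23)·12 = 167/23
E[X²] = (2/23)·25 + (5/23)·36 + (8/23)·49 + (5/23)·121 + (3/23)·144 = 1659/23
Var(X) = 1659/23 − (167/23)² = 10268/529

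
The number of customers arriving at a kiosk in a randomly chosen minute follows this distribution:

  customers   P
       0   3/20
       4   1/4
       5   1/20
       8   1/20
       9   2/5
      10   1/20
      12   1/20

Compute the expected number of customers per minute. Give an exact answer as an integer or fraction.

127/20

E[X] = (3/20)·0 + (1/4)·4 + (1/20)·5 + (1/20)·8 + (2/5)·9 + (1/20)·10 + (1/20)·12
     = 127/20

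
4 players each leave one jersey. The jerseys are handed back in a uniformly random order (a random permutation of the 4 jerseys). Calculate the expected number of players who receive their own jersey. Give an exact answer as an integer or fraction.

1

Let Xᵢ = 1 if person i gets their own jersey. For each i, P(Xᵢ=1) = 1/4.
By linearity of expectation, E[X₁+…+X_4] = 4·(1/4) = 1.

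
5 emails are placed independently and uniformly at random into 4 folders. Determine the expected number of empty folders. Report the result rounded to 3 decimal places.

Let Xⱼ=1 if folder j is empty. P(Xⱼ=1) = ((4-1)/4)^5 = 243/1024.
By linearity, E[#empty] = 4·243/1024 = 243/256.
≈ 0.949

0.949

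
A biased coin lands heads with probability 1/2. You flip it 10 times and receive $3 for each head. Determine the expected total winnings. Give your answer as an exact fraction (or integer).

E[#heads] = 10·1/2 = 5 (linearity over flips).
E[winnings] = 3·5 = 15.

$15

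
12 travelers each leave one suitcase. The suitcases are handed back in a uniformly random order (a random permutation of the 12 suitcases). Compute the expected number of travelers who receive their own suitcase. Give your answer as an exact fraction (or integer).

Let Xᵢ = 1 if person i gets their own suitcase. For each i, P(Xᵢ=1) = 1/12.
By linearity of expectation, E[X₁+…+X_12] = 12·(1/12) = 1.

1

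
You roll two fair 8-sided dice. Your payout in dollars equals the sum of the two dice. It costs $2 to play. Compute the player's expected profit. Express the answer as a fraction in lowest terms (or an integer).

$7

Distribution of the sum of the two dice: 2 w.p. 1/64, 3 w.p. 1/32, 4 w.p. 3/64, 5 w.p. 1/16, 6 w.p. 5/64, 7 w.p. 3/32, …
E[payout] = (1/64)·2 + (1/32)·3 + (3/64)·4 + (1/16)·5 + (5/64)·6 + (3/32)·7 + (7/64)·8 + (1/8)·9 + (7/64)·10 + (3/32)·11 + (5/64)·12 + (1/16)·13 + (3/64)·14 + (1/32)·15 + (1/64)·16 = 9
Expected profit = 9 − 2 = 7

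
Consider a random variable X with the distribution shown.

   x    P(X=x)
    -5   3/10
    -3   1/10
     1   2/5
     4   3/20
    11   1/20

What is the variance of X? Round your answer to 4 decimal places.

E[X] = (3/10)·(-5) + (1/10)·(-3) + (2/5)·1 + (3/20)·4 + (1/20)·11 = -1/4
E[X²] = (3/10)·25 + (1/10)·9 + (2/5)·1 + (3/20)·16 + (1/20)·121 = 69/4
Var(X) = 69/4 − (-1/4)² = 275/16 ≈ 17.1875

17.1875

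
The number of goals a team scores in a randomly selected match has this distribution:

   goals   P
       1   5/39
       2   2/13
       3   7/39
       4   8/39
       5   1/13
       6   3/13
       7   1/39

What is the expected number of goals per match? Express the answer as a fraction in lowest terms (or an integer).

E[X] = (5/39)·1 + (2/13)·2 + (7/39)·3 + (8/39)·4 + (1/13)·5 + (3/13)·6 + (1/39)·7
     = 146/39

146/39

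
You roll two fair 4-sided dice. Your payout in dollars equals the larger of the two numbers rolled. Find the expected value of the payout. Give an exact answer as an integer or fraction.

25/8 dollars

Distribution of the larger of the two numbers rolled: 1 w.p. 1/16, 2 w.p. 3/16, 3 w.p. 5/16, 4 w.p. 7/16
E[payout] = (1/16)·1 + (3/16)·2 + (5/16)·3 + (7/16)·4 = 25/8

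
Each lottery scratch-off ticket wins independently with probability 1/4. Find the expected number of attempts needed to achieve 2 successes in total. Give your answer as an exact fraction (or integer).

By linearity (sum of 2 independent geometric waits), E[trials] = 2/p = 2/(1/4) = 8.

8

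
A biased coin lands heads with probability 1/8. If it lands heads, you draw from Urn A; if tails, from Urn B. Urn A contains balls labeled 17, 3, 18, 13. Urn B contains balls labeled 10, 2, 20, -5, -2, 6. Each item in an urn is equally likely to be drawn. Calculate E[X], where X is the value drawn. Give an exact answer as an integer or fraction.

587/96

E[X | Urn A] = (17 + 3 + 18 + 13)/4 = 51/4
E[X | Urn B] = (10 + 2 + 20 − 5 − 2 + 6)/6 = 31/6
E[X] = (1/8)·51/4 + (7/8)·31/6 = 587/96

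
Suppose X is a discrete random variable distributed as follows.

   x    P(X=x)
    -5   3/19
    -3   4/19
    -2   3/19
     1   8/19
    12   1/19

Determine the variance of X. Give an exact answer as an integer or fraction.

E[X] = (3/19)·(-5) + (4/19)·(-3) + (3/19)·(-2) + (8/19)·1 + (1/19)·12 = -13/19
E[X²] = (3/19)·25 + (4/19)·9 + (3/19)·4 + (8/19)·1 + (1/19)·144 = 275/19
Var(X) = 275/19 − (-13/19)² = 5056/361

5056/361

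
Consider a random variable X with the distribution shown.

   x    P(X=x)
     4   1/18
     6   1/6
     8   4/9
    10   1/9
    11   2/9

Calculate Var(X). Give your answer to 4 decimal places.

3.8889

E[X] = (1/18)·4 + (1/6)·6 + (4/9)·8 + (1/9)·10 + (2/9)·11 = 25/3
E[X²] = (1/18)·16 + (1/6)·36 + (4/9)·64 + (1/9)·100 + (2/9)·121 = 220/3
Var(X) = 220/3 − (25/3)² = 35/9 ≈ 3.8889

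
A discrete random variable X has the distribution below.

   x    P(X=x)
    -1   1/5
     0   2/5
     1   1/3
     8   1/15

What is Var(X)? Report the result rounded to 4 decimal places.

4.3556

E[X] = (1/5)·(-1) + (2/5)·0 + (1/3)·1 + (1/15)·8 = 2/3
E[X²] = (1/5)·1 + (2/5)·0 + (1/3)·1 + (1/15)·64 = 24/5
Var(X) = 24/5 − (2/3)² = 196/45 ≈ 4.3556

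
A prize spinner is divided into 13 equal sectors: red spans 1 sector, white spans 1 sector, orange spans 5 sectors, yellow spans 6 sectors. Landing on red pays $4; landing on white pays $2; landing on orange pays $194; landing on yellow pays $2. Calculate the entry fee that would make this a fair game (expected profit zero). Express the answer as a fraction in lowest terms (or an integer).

$76

E[payout] = (1/13)·4 + (1/13)·2 + (5/13)·194 + (6/13)·2 = 76
Fair fee = E[payout] = 76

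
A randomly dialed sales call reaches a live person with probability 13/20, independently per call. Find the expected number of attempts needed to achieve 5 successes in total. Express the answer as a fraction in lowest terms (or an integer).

By linearity (sum of 5 independent geometric waits), E[trials] = 5/p = 5/(13/20) = 100/13.

100/13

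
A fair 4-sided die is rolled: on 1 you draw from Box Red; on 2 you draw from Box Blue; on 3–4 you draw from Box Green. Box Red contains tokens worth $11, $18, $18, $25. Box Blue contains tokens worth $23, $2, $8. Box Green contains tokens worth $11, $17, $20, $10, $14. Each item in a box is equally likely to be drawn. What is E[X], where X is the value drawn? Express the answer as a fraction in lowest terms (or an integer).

E[X | Box Red] = (11 + 18 + 18 + 25)/4 = 18
E[X | Box Blue] = (23 + 2 + 8)/3 = 11
E[X | Box Green] = (11 + 17 + 20 + 10 + 14)/5 = 72/5
E[X] = (1/4)·18 + (1/4)·11 + (1/2)·72/5 = 289/20

289/20 dollars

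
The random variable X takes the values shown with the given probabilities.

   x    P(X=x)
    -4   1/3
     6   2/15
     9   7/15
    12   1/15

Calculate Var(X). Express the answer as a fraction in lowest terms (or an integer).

E[X] = (1/3)·(-4) + (2/15)·6 + (7/15)·9 + (1/15)·12 = 67/15
E[X²] = (1/3)·16 + (2/15)·36 + (7/15)·81 + (1/15)·144 = 863/15
Var(X) = 863/15 − (67/15)² = 8456/225

8456/225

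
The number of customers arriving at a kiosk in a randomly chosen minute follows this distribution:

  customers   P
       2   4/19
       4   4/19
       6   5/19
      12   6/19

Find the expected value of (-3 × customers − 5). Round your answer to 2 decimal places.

E[-3x-5] = (4/19)·(-11) + (4/19)·(-17) + (5/19)·(-23) + (6/19)·(-41)
     = -473/19 ≈ -24.89

-24.89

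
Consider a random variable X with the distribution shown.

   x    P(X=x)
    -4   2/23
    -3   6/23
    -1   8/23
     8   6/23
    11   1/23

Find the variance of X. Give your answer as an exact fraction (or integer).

13152/529

E[X] = (2/23)·(-4) + (6/23)·(-3) + (8/23)·(-1) + (6/23)·8 + (1/23)·11 = 25/23
E[X²] = (2/23)·16 + (6/23)·9 + (8/23)·1 + (6/23)·64 + (1/23)·121 = 599/23
Var(X) = 599/23 − (25/23)² = 13152/529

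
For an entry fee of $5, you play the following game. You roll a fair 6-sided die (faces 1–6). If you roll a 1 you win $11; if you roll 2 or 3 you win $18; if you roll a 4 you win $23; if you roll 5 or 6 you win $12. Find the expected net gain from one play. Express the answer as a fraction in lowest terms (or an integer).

32/3 dollars

E[payout] = (1/6)·11 + (1/3)·12 + (1/3)·18 + (1/6)·23 = 47/3
Expected profit = 47/3 − 5 = 32/3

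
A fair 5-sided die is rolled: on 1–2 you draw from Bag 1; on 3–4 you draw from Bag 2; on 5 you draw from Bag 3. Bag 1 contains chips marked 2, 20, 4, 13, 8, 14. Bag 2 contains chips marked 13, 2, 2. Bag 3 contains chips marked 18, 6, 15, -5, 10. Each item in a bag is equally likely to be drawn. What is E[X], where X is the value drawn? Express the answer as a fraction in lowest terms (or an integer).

E[X | Bag 1] = (2 + 20 + 4 + 13 + 8 + 14)/6 = 61/6
E[X | Bag 2] = (13 + 2 + 2)/3 = 17/3
E[X | Bag 3] = (18 + 6 + 15 − 5 + 10)/5 = 44/5
E[X] = (2/5)·61/6 + (2/5)·17/3 + (1/5)·44/5 = 607/75

607/75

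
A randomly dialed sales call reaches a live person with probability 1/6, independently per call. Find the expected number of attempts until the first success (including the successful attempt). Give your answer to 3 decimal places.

For a geometric distribution, E[trials] = 1/p = 1/(1/6) = 6.
≈ 6.000

6.000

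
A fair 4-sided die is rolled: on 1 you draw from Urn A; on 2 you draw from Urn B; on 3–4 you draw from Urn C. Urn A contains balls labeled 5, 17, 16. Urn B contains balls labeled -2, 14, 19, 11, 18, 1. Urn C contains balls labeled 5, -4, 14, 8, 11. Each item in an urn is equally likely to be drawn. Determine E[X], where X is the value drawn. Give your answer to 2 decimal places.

9.11

E[X | Urn A] = (5 + 17 + 16)/3 = 38/3
E[X | Urn B] = (-2 + 14 + 19 + 11 + 18 + 1)/6 = 61/6
E[X | Urn C] = (5 − 4 + 14 + 8 + 11)/5 = 34/5
E[X] = (1/4)·38/3 + (1/4)·61/6 + (1/2)·34/5 = 1093/120 ≈ 9.11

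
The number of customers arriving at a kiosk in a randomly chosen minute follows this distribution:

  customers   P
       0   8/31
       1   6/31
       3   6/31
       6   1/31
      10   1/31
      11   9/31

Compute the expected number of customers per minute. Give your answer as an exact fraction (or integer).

139/31

E[X] = (8/31)·0 + (6/31)·1 + (6/31)·3 + (1/31)·6 + (1/31)·10 + (9/31)·11
     = 139/31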